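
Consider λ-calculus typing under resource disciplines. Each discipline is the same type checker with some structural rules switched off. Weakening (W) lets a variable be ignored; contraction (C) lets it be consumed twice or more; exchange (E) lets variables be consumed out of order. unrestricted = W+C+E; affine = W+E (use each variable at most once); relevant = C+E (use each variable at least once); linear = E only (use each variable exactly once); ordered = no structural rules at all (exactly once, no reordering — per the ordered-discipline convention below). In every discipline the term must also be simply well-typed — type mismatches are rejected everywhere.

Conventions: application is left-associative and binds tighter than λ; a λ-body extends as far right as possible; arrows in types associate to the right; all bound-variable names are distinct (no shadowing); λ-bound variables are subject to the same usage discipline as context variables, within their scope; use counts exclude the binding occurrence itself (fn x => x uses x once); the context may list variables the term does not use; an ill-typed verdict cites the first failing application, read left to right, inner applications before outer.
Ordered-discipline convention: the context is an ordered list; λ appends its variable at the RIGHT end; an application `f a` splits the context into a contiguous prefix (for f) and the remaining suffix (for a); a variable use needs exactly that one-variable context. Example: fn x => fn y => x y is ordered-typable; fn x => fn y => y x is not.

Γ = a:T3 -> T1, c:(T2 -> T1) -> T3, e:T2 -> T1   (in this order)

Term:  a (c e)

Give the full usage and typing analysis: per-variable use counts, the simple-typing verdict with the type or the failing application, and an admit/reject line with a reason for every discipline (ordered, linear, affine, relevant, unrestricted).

usage: a=1, c=1, e=1
uses in reading order: a, c, e
typing: ✓ — T1
ordered: ✓ — a, c, e once each; derivable with no W/C/E
linear: ✓ — each of a, c, e used exactly once
affine: ✓ — a, c, e: no repeats, contraction unneeded
relevant: ✓ — a, c, e: all used, weakening unneeded
unrestricted: ✓ — well-typed at T1; no restrictions here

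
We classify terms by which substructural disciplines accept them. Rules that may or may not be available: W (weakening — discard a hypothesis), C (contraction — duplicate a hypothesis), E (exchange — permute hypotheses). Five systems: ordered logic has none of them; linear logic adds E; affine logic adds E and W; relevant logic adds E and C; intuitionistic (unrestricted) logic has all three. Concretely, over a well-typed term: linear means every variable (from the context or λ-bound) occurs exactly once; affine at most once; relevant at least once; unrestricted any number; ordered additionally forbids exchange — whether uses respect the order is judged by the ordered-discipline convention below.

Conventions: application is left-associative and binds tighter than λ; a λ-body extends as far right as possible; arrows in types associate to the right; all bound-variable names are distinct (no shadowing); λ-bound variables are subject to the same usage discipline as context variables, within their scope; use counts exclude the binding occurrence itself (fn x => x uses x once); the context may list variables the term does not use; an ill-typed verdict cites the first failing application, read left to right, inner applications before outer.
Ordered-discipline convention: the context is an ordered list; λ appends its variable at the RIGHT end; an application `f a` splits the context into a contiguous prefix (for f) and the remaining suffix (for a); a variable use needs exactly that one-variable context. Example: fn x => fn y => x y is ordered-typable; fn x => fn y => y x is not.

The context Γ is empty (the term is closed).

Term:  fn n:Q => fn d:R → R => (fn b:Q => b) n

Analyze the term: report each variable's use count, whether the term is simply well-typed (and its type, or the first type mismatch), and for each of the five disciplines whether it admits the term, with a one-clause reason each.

use counts: n [bound]=1; d [bound]=0; b [bound]=1
use order (left to right): b, n
typing: well-typed — term : Q → (R → R) → Q
ordered ✗ (d never used (weakening))
linear ✗ (d never used (weakening))
affine ✓ (n, d, b: no repeats, contraction unneeded)
relevant ✗ (d never used (weakening))
unrestricted ✓ (simply typable at Q → (R → R) → Q; W, C, E all held)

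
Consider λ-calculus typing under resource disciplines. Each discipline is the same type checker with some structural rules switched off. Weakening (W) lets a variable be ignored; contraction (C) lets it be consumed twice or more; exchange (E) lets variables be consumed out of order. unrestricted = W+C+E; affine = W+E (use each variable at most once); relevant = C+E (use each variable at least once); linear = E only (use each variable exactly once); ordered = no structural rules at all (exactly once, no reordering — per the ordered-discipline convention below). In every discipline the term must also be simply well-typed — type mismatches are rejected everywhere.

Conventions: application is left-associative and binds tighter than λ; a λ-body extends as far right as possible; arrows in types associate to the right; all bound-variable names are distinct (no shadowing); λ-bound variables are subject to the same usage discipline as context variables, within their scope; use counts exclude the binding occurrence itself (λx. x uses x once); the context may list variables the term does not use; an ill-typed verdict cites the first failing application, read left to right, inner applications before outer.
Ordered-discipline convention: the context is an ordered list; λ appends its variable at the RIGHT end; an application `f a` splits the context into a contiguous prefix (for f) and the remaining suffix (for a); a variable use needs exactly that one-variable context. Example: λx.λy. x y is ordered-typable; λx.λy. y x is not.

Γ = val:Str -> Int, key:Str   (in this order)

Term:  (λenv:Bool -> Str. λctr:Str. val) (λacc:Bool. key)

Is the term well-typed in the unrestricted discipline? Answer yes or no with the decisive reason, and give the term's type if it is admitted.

yes — well-typed at Str -> Str -> Int; no restrictions here; term : Str -> Str -> Int
usage: val: 1; key: 1; env [bound]: 0; ctr [bound]: 0; acc [bound]: 0
left-to-right use order: val, key
typing: well-typed at Str -> Str -> Int
summary: ordered ✗; linear ✗; affine ✓; relevant ✗; unrestricted ✓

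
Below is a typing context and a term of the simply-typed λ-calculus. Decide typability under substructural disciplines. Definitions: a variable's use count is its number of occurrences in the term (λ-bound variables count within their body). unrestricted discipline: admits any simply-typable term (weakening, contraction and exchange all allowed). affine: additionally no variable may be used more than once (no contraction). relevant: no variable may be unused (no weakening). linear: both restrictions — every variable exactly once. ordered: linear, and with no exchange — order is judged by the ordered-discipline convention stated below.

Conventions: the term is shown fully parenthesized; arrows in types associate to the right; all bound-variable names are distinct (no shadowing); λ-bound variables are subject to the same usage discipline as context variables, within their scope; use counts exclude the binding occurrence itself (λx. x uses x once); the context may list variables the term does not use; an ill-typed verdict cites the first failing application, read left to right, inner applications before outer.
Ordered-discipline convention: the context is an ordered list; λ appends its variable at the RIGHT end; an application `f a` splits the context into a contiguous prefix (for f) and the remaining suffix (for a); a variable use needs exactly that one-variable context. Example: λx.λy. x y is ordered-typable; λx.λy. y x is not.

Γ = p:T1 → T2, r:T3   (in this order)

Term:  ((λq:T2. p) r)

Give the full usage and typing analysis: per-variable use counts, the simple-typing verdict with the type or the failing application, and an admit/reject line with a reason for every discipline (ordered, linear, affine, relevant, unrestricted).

counts: p: 1, r: 1, q (λ-bound): 0
use order (left to right): p, r
typing: ill-typed: an application expects T2 but receives T3
ordered: ✗ — the type mismatch rejects it
linear: ✗ — not simply typable
affine: ✗ — fails simple typing
relevant: ✗ — a type mismatch blocks all five
unrestricted: ✗ — the type mismatch rejects it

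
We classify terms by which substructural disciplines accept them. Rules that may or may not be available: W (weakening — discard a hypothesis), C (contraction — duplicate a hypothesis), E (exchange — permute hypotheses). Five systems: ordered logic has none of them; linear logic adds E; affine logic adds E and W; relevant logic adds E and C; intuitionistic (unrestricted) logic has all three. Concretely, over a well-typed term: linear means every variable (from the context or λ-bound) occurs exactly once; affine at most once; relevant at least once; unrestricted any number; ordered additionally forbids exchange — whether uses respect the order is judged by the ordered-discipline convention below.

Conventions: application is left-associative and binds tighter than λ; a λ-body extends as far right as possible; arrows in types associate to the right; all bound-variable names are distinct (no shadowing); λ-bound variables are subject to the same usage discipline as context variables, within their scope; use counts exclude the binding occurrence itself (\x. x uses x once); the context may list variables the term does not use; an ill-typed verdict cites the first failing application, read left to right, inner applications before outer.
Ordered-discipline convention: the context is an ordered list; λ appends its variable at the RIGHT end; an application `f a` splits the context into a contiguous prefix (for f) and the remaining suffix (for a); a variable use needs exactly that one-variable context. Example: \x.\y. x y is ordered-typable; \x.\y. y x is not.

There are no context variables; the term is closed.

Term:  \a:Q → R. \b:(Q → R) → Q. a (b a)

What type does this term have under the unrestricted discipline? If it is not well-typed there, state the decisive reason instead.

term : (Q → R) → ((Q → R) → Q) → R
use counts: a [bound]: 2×, b [bound]: 1×
uses in reading order: a, b, a
typing: the term checks, with type (Q → R) → ((Q → R) → Q) → R
across the five disciplines: ordered ✗ | linear ✗ | affine ✗ | relevant ✓ | unrestricted ✓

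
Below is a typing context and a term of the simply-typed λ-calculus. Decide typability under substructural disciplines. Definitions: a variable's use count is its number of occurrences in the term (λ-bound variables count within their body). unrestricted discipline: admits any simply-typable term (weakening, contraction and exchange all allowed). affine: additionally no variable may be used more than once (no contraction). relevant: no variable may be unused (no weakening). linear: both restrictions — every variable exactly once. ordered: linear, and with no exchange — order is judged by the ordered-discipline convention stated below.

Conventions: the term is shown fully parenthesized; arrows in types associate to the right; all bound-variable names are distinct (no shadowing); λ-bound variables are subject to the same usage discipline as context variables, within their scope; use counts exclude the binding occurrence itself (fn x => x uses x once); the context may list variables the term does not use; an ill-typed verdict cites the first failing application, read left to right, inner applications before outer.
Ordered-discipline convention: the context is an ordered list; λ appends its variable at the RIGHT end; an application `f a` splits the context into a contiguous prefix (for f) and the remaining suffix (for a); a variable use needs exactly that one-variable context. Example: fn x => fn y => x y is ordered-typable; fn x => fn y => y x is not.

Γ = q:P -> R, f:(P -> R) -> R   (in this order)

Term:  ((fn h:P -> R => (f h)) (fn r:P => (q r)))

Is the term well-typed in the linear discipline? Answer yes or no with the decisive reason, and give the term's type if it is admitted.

yes — exactly-once usage across q, f, h, r; term : R
variable uses: q ×1; f ×1; h (bound) ×1; r (bound) ×1
order of uses: f, h, q, r
typing: well-typed at R
across the five disciplines: ordered ✗ · linear ✓ · affine ✓ · relevant ✓ · unrestricted ✓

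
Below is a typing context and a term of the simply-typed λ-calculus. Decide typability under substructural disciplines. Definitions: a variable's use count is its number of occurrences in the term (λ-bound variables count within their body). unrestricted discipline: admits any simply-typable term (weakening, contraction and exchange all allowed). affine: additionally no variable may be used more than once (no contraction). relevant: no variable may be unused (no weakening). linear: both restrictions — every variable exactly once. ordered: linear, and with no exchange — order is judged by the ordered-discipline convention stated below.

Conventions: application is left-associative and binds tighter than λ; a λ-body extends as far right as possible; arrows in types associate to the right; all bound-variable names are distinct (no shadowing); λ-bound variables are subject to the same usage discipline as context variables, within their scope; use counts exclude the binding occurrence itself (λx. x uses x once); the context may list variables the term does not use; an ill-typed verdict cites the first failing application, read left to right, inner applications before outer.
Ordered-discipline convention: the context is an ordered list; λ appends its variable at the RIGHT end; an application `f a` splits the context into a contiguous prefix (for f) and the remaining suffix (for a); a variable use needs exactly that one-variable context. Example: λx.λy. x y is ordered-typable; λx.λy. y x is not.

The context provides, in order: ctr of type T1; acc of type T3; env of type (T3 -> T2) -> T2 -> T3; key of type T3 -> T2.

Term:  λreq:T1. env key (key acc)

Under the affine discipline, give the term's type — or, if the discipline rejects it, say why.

not well-typed under affine — repeated use of key ×2
variable uses: ctr: 0×; acc: 1×; env: 1×; key: 2×; req (bound): 0×
uses in reading order: env, key, key, acc
typing: well-typed at T1 -> T3
all disciplines: ordered ✗ | linear ✗ | affine ✗ | relevant ✗ | unrestricted ✓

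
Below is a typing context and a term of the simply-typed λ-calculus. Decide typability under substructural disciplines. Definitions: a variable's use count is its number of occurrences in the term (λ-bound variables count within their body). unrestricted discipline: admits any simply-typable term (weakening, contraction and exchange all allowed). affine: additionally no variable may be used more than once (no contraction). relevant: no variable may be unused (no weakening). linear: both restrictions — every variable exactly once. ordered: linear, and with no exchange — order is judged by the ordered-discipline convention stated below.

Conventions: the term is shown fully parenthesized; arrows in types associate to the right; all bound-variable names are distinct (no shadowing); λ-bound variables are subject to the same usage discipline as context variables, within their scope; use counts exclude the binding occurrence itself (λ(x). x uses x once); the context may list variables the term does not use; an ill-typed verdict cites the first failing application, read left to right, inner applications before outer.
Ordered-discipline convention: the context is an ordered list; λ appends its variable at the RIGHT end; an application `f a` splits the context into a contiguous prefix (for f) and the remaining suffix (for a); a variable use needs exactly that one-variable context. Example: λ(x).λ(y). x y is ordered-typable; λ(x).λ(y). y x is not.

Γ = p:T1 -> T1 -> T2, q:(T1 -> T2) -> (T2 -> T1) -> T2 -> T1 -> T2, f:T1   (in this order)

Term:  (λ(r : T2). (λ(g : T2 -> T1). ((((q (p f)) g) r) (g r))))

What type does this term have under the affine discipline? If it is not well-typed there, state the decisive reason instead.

not well-typed under affine — uses contraction: r ×2, g ×2
usage: p: 1×, q: 1×, f: 1×, r [bound]: 2×, g [bound]: 2×
left-to-right use order: q, p, f, g, r, g, r
typing: well-typed at T2 -> (T2 -> T1) -> T2
all disciplines: ordered ✗ · linear ✗ · affine ✗ · relevant ✓ · unrestricted ✓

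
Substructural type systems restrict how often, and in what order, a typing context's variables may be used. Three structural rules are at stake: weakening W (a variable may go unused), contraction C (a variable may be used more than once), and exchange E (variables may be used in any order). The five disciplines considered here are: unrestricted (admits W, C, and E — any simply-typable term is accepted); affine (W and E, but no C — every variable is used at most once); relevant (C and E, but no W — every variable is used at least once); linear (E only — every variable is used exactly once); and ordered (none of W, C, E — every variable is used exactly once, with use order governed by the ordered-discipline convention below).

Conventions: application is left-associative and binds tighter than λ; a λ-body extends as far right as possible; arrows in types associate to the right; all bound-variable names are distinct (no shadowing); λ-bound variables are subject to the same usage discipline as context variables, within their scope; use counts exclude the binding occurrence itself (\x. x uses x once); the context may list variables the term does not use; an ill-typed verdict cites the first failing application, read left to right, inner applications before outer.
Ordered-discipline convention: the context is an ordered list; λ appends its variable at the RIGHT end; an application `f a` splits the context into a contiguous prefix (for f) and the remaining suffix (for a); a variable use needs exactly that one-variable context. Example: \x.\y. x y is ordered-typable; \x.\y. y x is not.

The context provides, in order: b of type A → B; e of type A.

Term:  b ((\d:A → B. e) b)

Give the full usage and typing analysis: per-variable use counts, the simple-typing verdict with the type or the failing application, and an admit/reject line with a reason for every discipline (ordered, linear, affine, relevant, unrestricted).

use counts: b: 2; e: 1; d (λ-bound): 0
uses in reading order: b, e, b
typing: well-typed at B
ordered: ✗ — needs contraction — b ×2; needs weakening: d unused
linear: ✗ — needs contraction — b ×2; needs weakening: d unused
affine: ✗ — needs contraction — b ×2
relevant: ✗ — needs weakening: d unused
unrestricted: ✓ — simply typable at B; W, C, E all held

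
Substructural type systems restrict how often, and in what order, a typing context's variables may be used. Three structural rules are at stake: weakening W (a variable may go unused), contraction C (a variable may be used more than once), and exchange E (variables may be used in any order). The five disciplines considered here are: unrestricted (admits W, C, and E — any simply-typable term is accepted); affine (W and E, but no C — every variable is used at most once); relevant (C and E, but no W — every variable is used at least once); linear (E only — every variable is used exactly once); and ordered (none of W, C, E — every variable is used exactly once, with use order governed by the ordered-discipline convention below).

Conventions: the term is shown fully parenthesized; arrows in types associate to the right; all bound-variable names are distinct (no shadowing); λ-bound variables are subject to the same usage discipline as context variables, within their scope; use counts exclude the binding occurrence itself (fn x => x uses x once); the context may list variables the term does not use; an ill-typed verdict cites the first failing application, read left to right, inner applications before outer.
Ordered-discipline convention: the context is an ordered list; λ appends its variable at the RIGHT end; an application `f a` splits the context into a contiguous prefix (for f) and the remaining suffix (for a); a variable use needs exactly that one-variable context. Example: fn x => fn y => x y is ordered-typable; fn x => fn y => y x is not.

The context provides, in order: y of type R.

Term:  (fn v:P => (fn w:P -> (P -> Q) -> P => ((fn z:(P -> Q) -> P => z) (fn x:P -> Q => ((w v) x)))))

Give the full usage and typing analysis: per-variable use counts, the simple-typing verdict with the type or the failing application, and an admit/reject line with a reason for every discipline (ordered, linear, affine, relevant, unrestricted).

usage: y=0, v (λ-bound)=1, w (λ-bound)=1, z (λ-bound)=1, x (λ-bound)=1
left-to-right use order: z, w, v, x
typing: ✓ — P -> (P -> (P -> Q) -> P) -> (P -> Q) -> P
ordered: ✗, needs weakening: y unused
linear: ✗, needs weakening: y unused
affine: ✓, no duplicate uses among y, v, w, z, x
relevant: ✗, needs weakening: y unused
unrestricted: ✓, simply typable at P -> (P -> (P -> Q) -> P) -> (P -> Q) -> P; W, C, E all held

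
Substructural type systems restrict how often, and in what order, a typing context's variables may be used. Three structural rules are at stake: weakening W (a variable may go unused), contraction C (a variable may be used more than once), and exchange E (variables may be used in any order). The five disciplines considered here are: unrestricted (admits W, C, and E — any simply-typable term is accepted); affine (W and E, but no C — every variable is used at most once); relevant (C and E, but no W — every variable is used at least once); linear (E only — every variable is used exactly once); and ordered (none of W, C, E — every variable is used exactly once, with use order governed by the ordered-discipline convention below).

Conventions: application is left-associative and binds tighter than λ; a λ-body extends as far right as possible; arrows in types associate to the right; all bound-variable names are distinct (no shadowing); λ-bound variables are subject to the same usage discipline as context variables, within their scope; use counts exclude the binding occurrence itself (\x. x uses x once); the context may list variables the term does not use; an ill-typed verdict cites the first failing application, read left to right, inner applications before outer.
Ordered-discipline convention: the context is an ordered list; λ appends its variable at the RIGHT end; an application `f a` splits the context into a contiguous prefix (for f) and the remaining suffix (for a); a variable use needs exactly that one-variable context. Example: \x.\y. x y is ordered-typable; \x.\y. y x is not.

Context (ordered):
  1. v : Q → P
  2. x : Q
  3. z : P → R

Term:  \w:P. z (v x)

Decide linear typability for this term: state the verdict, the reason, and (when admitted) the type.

no — w never used (weakening)
variable uses: v: 1×; x: 1×; z: 1×; w [bound]: 0×
left-to-right use order: z, v, x
typing: ✓ — P → R
across the five disciplines: ordered ✗, linear ✗, affine ✓, relevant ✗, unrestricted ✓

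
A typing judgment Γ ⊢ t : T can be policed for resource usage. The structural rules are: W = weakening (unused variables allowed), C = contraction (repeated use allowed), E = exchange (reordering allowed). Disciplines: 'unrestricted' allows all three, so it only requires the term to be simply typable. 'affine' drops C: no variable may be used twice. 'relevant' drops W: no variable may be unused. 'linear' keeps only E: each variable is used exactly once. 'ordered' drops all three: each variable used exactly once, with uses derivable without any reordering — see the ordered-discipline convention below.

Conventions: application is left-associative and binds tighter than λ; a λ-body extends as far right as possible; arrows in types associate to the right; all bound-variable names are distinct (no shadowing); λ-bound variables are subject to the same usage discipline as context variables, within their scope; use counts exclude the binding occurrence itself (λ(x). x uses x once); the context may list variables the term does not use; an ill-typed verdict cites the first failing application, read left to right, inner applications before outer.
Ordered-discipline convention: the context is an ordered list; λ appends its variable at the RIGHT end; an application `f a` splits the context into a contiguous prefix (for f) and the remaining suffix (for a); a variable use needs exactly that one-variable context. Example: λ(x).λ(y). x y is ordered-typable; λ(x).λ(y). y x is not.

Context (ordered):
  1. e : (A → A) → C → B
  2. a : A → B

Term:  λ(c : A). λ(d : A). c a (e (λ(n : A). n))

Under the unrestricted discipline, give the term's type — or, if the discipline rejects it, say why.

not well-typed under unrestricted — not simply typable
usage: e: 1, a: 1, c [bound]: 1, d [bound]: 0, n [bound]: 1
use order (left to right): c, a, e, n
typing: ill-typed: applying a non-function (A)
per-discipline verdicts: ordered ✗, linear ✗, affine ✗, relevant ✗, unrestricted ✗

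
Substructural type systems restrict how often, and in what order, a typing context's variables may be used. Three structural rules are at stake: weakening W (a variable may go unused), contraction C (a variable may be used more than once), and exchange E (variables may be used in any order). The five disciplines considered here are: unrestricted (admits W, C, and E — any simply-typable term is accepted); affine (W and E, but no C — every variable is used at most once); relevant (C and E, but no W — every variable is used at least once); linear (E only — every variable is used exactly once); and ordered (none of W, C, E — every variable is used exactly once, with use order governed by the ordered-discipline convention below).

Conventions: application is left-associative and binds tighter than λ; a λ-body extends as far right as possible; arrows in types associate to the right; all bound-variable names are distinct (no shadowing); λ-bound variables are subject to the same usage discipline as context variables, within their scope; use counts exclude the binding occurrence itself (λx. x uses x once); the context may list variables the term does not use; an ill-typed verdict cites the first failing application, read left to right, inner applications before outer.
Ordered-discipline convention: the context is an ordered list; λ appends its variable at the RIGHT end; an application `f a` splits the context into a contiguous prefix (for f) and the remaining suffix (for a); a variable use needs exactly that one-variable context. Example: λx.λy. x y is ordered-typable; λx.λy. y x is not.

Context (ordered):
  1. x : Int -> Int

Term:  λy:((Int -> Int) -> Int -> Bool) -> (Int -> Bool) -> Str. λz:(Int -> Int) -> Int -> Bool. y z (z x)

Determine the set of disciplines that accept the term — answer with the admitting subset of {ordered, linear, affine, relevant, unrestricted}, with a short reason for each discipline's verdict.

admitted by: relevant, unrestricted
use counts: x: 1, y (λ-bound): 1, z (λ-bound): 2
order of uses: y, z, z, x
typing: the term checks, with type (((Int -> Int) -> Int -> Bool) -> (Int -> Bool) -> Str) -> ((Int -> Int) -> Int -> Bool) -> Str
ordered ✗ (needs contraction — z ×2)
linear ✗ (needs contraction — z ×2)
affine ✗ (needs contraction — z ×2)
relevant ✓ (none of x, y, z goes unused)
unrestricted ✓ (typability at (((Int -> Int) -> Int -> Bool) -> (Int -> Bool) -> Str) -> ((Int -> Int) -> Int -> Bool) -> Str is all that's needed)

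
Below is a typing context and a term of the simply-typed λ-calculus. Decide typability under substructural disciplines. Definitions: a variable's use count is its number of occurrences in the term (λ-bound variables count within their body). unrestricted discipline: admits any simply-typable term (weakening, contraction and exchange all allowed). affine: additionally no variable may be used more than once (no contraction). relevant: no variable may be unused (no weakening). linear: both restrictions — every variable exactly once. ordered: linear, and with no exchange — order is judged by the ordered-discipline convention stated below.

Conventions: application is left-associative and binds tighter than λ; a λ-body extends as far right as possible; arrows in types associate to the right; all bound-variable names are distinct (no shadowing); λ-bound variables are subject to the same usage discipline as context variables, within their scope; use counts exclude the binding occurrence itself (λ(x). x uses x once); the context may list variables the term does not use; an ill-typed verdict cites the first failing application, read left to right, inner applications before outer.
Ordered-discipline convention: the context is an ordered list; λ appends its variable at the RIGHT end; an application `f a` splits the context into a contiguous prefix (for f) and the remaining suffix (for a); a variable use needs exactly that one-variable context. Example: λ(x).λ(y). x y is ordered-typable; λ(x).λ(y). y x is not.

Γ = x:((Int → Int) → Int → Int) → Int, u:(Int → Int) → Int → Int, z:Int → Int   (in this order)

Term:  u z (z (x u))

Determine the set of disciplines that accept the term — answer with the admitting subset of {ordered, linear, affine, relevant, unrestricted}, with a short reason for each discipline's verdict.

admitted by: relevant, unrestricted
usage: x: 1×, u: 2×, z: 2×
left-to-right use order: u, z, z, x, u
typing: ✓ — Int
ordered: ✗, uses contraction: u ×2, z ×2
linear: ✗, uses contraction: u ×2, z ×2
affine: ✗, uses contraction: u ×2, z ×2
relevant: ✓, none of x, u, z goes unused
unrestricted: ✓, well-typed at Int; no restrictions here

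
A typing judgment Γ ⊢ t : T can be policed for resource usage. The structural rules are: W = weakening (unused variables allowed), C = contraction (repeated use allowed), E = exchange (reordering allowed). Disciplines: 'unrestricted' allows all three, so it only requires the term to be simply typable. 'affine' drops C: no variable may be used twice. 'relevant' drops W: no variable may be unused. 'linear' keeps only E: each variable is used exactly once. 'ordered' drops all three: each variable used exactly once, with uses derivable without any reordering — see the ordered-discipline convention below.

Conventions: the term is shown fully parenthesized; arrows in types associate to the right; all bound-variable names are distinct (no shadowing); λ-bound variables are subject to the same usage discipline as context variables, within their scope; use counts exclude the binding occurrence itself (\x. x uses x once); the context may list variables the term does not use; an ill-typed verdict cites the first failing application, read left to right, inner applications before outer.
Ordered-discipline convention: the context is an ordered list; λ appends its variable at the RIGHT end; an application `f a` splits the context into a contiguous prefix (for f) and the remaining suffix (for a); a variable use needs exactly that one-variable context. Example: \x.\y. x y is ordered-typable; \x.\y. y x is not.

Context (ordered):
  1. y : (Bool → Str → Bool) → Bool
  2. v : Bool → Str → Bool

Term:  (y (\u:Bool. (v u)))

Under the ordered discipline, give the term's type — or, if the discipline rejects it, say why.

term : Bool
counts: y: 1; v: 1; u (λ-bound): 1
uses in reading order: y, v, u
typing: the term checks, with type Bool
across the five disciplines: ordered ✓ | linear ✓ | affine ✓ | relevant ✓ | unrestricted ✓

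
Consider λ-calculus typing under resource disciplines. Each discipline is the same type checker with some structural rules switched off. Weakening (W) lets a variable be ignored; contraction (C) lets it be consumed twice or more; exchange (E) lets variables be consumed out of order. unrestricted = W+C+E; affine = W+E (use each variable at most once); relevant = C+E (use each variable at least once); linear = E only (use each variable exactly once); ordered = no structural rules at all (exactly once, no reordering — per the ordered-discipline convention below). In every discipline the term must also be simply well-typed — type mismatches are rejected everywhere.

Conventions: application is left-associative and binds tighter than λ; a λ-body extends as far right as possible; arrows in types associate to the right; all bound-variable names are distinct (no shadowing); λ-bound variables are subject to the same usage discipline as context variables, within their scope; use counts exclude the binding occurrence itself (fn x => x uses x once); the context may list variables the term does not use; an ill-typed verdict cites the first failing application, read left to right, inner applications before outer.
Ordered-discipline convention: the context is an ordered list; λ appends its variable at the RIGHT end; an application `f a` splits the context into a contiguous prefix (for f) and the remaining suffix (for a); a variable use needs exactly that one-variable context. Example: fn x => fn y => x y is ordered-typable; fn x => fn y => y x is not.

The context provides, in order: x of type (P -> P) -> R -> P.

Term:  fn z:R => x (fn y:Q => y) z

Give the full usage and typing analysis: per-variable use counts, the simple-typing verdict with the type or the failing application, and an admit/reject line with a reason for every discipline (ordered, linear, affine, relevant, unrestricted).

use counts: x ×1, z [bound] ×1, y [bound] ×1
order of uses: x, y, z
typing: ill-typed: a function awaiting P -> P gets Q -> Q
ordered ✗ (the type mismatch rejects it)
linear ✗ (not simply typable)
affine ✗ (fails simple typing)
relevant ✗ (a type mismatch blocks all five)
unrestricted ✗ (the type mismatch rejects it)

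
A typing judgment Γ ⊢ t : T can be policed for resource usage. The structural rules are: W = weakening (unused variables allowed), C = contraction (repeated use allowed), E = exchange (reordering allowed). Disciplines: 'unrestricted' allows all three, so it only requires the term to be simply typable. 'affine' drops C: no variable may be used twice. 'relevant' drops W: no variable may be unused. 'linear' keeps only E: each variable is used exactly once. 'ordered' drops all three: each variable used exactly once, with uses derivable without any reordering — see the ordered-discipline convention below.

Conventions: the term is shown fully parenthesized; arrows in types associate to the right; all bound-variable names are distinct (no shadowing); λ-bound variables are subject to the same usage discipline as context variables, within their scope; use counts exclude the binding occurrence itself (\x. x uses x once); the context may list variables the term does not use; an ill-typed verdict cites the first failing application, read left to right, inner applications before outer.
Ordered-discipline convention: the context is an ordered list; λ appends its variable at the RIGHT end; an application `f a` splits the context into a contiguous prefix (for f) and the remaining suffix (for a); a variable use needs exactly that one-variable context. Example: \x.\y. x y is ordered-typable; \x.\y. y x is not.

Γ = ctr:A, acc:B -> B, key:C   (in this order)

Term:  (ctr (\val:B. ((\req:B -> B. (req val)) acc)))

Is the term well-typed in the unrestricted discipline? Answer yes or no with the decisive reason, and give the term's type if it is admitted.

no — a type mismatch blocks all five
counts: ctr: 1, acc: 1, key: 0, val (bound): 1, req (bound): 1
use order (left to right): ctr, req, val, acc
typing: ill-typed: can't apply a value of type A
per-discipline verdicts: ordered ✗ | linear ✗ | affine ✗ | relevant ✗ | unrestricted ✗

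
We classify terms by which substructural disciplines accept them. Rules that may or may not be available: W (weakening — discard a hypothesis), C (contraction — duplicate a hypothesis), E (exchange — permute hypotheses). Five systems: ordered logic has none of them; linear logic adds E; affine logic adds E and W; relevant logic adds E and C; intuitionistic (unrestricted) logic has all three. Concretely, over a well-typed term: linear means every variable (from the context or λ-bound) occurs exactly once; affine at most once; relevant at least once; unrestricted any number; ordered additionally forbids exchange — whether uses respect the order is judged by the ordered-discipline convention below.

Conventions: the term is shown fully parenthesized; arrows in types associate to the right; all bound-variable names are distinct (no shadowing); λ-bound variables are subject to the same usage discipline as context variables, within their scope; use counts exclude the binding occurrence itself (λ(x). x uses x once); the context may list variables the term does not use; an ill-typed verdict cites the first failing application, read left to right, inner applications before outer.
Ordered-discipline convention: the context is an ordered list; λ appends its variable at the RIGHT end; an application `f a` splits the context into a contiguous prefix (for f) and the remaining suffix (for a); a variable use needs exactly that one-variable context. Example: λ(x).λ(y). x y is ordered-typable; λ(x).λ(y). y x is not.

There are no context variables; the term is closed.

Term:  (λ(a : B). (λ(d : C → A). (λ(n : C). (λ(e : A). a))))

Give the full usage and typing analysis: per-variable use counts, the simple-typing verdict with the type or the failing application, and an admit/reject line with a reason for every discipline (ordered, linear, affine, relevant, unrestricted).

usage: a [bound] ×1; d [bound] ×0; n [bound] ×0; e [bound] ×0
use order (left to right): a
typing: ✓ — B → (C → A) → C → A → B
ordered: ✗ — d, n, e left unused
linear: ✗ — d, n, e left unused
affine: ✓ — no duplicate uses among a, d, n, e
relevant: ✗ — d, n, e left unused
unrestricted: ✓ — type-checks (B → (C → A) → C → A → B) and nothing is barred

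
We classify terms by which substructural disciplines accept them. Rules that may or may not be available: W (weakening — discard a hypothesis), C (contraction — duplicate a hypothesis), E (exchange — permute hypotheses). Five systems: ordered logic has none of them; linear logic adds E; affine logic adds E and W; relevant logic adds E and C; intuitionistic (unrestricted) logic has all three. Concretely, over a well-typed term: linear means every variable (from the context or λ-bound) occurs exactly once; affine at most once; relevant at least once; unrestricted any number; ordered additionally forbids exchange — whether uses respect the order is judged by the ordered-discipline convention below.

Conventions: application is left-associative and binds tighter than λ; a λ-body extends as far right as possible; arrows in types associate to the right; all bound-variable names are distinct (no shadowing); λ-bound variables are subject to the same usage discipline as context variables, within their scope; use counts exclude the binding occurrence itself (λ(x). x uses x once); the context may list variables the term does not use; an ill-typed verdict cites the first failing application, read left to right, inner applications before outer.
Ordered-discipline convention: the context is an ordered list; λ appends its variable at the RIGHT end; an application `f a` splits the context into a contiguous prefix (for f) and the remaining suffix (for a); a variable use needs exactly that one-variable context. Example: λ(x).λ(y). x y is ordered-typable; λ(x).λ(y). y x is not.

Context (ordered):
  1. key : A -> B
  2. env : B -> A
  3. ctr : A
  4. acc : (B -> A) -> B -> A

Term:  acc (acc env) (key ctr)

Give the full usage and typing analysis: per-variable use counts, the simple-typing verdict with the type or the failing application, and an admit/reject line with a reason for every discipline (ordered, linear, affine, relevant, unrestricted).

counts: key: 1×, env: 1×, ctr: 1×, acc: 2×
use order (left to right): acc, acc, env, key, ctr
typing: the term checks, with type A
ordered ✗ (uses contraction: acc ×2)
linear ✗ (uses contraction: acc ×2)
affine ✗ (uses contraction: acc ×2)
relevant ✓ (every one of key, env, ctr, acc appears)
unrestricted ✓ (type-checks (A) and nothing is barred)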